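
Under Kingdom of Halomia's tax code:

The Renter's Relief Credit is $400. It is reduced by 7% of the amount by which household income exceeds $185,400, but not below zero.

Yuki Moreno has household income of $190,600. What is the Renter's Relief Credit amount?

$36

Renter's Relief Credit: 7% of the $5,200 excess over $185,400 is $364; credit = $400 − $364 = $36.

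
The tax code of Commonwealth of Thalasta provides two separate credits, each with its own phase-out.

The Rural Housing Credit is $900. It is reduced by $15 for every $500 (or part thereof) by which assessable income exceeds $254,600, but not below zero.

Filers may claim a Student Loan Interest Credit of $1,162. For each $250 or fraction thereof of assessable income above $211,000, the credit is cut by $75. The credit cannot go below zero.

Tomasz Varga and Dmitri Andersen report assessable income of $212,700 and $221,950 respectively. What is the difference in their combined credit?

Tomasz ($212,700): Rural Housing Credit: $212,700 is at or below the $254,600 threshold, so the full $900 applies. Student Loan Interest Credit: income exceeds $211,000 by $1,700, which is 7 full-or-partial $250 increments; reduction = 7 × $75 = $525, leaving $637. total $900 + $637 = $1,537
Dmitri ($221,950): Rural Housing Credit: $221,950 is at or below the $254,600 threshold, so the full $900 applies. Student Loan Interest Credit: income exceeds $211,000 by $10,950 → 44 increments × $75 = $3,300 ≥ base, so the credit is $0. total $900 + $0 = $900
Difference: |$1,537 − $900| = $637.

$637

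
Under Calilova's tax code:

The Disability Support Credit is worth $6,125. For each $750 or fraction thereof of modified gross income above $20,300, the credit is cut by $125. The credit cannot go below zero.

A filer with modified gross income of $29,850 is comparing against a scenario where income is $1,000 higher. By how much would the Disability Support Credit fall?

$250

At $29,850 — income exceeds $20,300 by $9,550, which is 13 full-or-partial $750 increments; reduction = 13 × $125 = $1,625, leaving $4,500.
At $30,850 — income exceeds $20,300 by $10,550, which is 15 full-or-partial $750 increments; reduction = 15 × $125 = $1,875, leaving $4,250.
Lost: $4,500 − $4,250 = $250.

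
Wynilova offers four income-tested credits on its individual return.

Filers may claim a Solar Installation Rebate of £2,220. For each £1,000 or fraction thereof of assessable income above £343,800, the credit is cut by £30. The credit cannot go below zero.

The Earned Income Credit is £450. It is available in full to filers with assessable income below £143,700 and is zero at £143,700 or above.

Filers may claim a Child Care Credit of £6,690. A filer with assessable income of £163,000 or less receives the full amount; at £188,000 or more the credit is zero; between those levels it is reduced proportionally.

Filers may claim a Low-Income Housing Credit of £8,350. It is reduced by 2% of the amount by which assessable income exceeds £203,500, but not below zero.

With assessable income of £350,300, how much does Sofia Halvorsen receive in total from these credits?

Solar Installation Rebate: income exceeds £343,800 by £6,500, which is 7 full-or-partial £1,000 increments; reduction = 7 × £30 = £210, leaving £2,010.
Earned Income Credit: £350,300 meets or exceeds the £143,700 cutoff, so the credit is £0.
Child Care Credit: £350,300 is at or above £188,000, so the credit is £0.
Low-Income Housing Credit: 2% of the £146,800 excess over £203,500 is £2,936; credit = £8,350 − £2,936 = £5,414.
Total: £2,010 + £0 + £0 + £5,414 = £7,424.

£7,424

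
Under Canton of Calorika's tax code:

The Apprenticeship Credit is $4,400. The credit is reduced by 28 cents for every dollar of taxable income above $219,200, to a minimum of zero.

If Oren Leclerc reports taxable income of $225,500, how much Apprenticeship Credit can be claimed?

$2,636

Apprenticeship Credit: 28% of the $6,300 excess over $219,200 is $1,764; credit = $4,400 − $1,764 = $2,636.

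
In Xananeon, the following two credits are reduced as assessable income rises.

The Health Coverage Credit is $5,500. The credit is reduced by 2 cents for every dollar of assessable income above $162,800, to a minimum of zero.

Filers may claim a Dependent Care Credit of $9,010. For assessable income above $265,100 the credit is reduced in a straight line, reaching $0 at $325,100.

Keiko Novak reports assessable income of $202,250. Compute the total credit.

$13,721

Health Coverage Credit: 2% of the $39,450 excess over $162,800 is $789; credit = $5,500 − $789 = $4,711.
Dependent Care Credit: $202,250 is at or below the $265,100 threshold, so the full $9,010 applies.
Total: $4,711 + $9,010 = $13,721.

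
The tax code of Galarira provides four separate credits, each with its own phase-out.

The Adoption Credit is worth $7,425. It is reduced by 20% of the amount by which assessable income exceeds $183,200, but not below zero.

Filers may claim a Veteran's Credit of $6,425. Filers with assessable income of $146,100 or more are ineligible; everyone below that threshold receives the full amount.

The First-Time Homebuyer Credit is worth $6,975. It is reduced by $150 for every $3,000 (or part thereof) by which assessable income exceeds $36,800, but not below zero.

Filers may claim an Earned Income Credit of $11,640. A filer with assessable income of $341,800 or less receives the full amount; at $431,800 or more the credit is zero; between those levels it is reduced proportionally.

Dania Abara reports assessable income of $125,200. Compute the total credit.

Adoption Credit: $125,200 is at or below the $183,200 threshold, so the full $7,425 applies.
Veteran's Credit: $125,200 is below the $146,100 cutoff, so the full $6,425 applies.
First-Time Homebuyer Credit: income exceeds $36,800 by $88,400, which is 30 full-or-partial $3,000 increments; reduction = 30 × $150 = $4,500, leaving $2,475.
Earned Income Credit: $125,200 is at or below the $341,800 threshold, so the full $11,640 applies.
Total: $7,425 + $6,425 + $2,475 + $11,640 = $27,965.

$27,965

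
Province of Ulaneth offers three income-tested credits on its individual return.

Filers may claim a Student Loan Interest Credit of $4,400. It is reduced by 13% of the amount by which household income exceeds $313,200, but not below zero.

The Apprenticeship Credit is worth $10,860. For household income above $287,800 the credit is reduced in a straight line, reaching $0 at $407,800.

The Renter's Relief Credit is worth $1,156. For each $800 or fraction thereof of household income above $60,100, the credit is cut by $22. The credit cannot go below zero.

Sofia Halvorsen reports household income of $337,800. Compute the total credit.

$7,537

Student Loan Interest Credit: 13% of the $24,600 excess over $313,200 is $3,198; credit = $4,400 − $3,198 = $1,202.
Apprenticeship Credit: $337,800 is $50,000 into a $120,000 phase-out range, leaving 70,000/120,000 of the credit: $10,860 × 70,000/120,000 = $6,335.
Renter's Relief Credit: income exceeds $60,100 by $277,700 → 348 increments × $22 = $7,656 ≥ base, so the credit is $0.
Total: $1,202 + $6,335 + $0 = $7,537.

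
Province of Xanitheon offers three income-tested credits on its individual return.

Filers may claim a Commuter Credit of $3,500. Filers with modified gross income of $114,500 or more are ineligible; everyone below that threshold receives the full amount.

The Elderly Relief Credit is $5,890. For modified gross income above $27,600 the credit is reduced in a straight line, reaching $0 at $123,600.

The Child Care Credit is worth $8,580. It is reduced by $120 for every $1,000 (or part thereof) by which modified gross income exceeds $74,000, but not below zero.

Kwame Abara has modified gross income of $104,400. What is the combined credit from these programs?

$9,538

Commuter Credit: $104,400 is below the $114,500 cutoff, so the full $3,500 applies.
Elderly Relief Credit: $104,400 is $76,800 into a $96,000 phase-out range, leaving 19,200/96,000 of the credit: $5,890 × 19,200/96,000 = $1,178.
Child Care Credit: income exceeds $74,000 by $30,400, which is 31 full-or-partial $1,000 increments; reduction = 31 × $120 = $3,720, leaving $4,860.
Total: $3,500 + $1,178 + $4,860 = $9,538.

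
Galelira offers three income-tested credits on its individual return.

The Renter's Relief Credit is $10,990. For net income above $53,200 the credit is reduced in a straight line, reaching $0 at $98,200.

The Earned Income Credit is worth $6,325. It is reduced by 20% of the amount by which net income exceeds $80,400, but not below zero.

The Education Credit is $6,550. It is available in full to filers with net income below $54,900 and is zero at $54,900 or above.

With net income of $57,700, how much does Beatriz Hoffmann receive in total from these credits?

$16,216

Renter's Relief Credit: $57,700 is $4,500 into a $45,000 phase-out range, leaving 40,500/45,000 of the credit: $10,990 × 40,500/45,000 = $9,891.
Earned Income Credit: $57,700 is at or below the $80,400 threshold, so the full $6,325 applies.
Education Credit: $57,700 meets or exceeds the $54,900 cutoff, so the credit is $0.
Total: $9,891 + $6,325 + $0 = $16,216.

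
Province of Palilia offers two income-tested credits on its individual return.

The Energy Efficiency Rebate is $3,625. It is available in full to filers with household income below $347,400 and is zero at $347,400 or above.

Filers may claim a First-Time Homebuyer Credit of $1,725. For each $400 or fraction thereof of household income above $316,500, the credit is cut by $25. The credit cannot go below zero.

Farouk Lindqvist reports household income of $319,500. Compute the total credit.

$5,150

Energy Efficiency Rebate: $319,500 is below the $347,400 cutoff, so the full $3,625 applies.
First-Time Homebuyer Credit: income exceeds $316,500 by $3,000, which is 8 full-or-partial $400 increments; reduction = 8 × $25 = $200, leaving $1,525.
Total: $3,625 + $1,525 = $5,150.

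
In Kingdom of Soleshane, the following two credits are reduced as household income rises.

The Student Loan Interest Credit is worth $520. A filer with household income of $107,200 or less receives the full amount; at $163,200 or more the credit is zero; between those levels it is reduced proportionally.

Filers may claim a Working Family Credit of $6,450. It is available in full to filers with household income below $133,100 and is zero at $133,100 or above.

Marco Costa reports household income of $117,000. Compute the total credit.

Student Loan Interest Credit: $117,000 is $9,800 into a $56,000 phase-out range, leaving 46,200/56,000 of the credit: $520 × 46,200/56,000 = $429.
Working Family Credit: $117,000 is below the $133,100 cutoff, so the full $6,450 applies.
Total: $429 + $6,450 = $6,879.

$6,879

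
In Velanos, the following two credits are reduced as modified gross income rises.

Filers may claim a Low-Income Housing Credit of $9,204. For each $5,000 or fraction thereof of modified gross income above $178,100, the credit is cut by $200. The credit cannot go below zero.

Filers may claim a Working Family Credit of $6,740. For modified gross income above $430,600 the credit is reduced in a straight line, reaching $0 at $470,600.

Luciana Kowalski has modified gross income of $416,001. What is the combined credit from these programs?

Low-Income Housing Credit: income exceeds $178,100 by $237,901 → 48 increments × $200 = $9,600 ≥ base, so the credit is $0.
Working Family Credit: $416,001 is at or below the $430,600 threshold, so the full $6,740 applies.
Total: $0 + $6,740 = $6,740.

$6,740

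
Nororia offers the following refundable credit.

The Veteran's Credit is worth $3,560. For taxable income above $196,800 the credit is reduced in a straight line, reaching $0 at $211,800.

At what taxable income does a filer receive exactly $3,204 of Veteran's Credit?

$198,300

$3,204 is 3,204/3,560 of the full $3,560, so 356/3,560 of the $15,000 range has been used: income = $196,800 + $15,000 × 356/3,560 = $198,300.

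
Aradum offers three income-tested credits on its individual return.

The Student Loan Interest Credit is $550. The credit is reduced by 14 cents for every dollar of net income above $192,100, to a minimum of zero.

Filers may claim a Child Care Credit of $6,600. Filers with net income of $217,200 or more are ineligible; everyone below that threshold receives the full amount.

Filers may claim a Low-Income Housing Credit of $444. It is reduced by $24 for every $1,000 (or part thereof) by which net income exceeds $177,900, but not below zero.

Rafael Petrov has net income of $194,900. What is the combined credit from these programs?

$6,794

Student Loan Interest Credit: 14% of the $2,800 excess over $192,100 is $392; credit = $550 − $392 = $158.
Child Care Credit: $194,900 is below the $217,200 cutoff, so the full $6,600 applies.
Low-Income Housing Credit: income exceeds $177,900 by $17,000, which is 17 full-or-partial $1,000 increments; reduction = 17 × $24 = $408, leaving $36.
Total: $158 + $6,600 + $36 = $6,794.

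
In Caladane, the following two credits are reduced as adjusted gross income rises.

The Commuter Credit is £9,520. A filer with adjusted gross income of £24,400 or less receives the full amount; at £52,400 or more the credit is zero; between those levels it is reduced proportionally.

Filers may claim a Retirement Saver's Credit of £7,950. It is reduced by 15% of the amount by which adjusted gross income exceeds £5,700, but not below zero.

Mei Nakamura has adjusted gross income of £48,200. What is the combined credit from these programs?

£3,003

Commuter Credit: £48,200 is £23,800 into a £28,000 phase-out range, leaving 4,200/28,000 of the credit: £9,520 × 4,200/28,000 = £1,428.
Retirement Saver's Credit: 15% of the £42,500 excess over £5,700 is £6,375; credit = £7,950 − £6,375 = £1,575.
Total: £1,428 + £1,575 = £3,003.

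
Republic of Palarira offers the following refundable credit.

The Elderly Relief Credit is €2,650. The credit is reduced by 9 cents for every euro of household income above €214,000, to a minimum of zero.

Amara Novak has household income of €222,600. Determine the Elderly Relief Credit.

€1,876

Elderly Relief Credit: 9% of the €8,600 excess over €214,000 is €774; credit = €2,650 − €774 = €1,876.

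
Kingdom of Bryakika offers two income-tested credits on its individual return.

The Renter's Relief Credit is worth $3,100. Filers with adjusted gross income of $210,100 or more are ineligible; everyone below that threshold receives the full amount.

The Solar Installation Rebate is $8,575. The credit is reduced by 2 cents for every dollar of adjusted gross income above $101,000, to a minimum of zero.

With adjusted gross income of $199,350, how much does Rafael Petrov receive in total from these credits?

$9,708

Renter's Relief Credit: $199,350 is below the $210,100 cutoff, so the full $3,100 applies.
Solar Installation Rebate: 2% of the $98,350 excess over $101,000 is $1,967; credit = $8,575 − $1,967 = $6,608.
Total: $3,100 + $6,608 = $9,708.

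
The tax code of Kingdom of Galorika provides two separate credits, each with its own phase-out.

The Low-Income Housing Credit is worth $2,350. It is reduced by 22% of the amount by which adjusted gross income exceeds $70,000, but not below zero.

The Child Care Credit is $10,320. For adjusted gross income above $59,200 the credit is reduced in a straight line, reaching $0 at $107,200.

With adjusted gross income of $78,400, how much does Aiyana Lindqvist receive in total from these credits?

$6,694

Low-Income Housing Credit: 22% of the $8,400 excess over $70,000 is $1,848; credit = $2,350 − $1,848 = $502.
Child Care Credit: $78,400 is $19,200 into a $48,000 phase-out range, leaving 28,800/48,000 of the credit: $10,320 × 28,800/48,000 = $6,192.
Total: $502 + $6,192 = $6,694.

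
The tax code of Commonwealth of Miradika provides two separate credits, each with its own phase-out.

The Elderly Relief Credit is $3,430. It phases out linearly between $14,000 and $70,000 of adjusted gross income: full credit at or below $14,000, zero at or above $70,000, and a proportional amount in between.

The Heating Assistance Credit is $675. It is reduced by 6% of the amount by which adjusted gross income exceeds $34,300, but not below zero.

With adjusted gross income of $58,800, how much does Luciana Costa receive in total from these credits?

Elderly Relief Credit: $58,800 is $44,800 into a $56,000 phase-out range, leaving 11,200/56,000 of the credit: $3,430 × 11,200/56,000 = $686.
Heating Assistance Credit: 6% of the $24,500 excess over $34,300 is $1,470 ≥ base, so the credit is $0.
Total: $686 + $0 = $686.

$686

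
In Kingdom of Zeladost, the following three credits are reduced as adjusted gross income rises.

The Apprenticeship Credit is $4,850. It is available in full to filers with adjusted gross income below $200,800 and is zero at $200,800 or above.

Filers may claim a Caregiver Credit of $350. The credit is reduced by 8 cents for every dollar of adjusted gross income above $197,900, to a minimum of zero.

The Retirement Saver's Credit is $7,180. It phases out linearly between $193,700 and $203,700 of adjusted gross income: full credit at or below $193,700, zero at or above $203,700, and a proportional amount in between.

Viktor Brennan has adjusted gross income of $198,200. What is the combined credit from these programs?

$9,125

Apprenticeship Credit: $198,200 is below the $200,800 cutoff, so the full $4,850 applies.
Caregiver Credit: 8% of the $300 excess over $197,900 is $24; credit = $350 − $24 = $326.
Retirement Saver's Credit: $198,200 is $4,500 into a $10,000 phase-out range, leaving 5,500/10,000 of the credit: $7,180 × 5,500/10,000 = $3,949.
Total: $4,850 + $326 + $3,949 = $9,125.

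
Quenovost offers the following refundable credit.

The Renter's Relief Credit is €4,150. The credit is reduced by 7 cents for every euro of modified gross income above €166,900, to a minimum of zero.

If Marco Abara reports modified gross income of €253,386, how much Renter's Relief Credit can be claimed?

€0

Renter's Relief Credit: 7% of the €86,486 excess over €166,900 is €6,054.02 ≥ base, so the credit is €0.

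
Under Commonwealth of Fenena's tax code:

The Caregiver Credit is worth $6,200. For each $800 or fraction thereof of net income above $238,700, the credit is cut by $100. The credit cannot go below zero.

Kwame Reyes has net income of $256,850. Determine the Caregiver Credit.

Caregiver Credit: income exceeds $238,700 by $18,150, which is 23 full-or-partial $800 increments; reduction = 23 × $100 = $2,300, leaving $3,900.

$3,900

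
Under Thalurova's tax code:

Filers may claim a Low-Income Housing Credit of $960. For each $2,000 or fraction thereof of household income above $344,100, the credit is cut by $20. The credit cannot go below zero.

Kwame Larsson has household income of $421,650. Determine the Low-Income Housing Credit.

Low-Income Housing Credit: income exceeds $344,100 by $77,550, which is 39 full-or-partial $2,000 increments; reduction = 39 × $20 = $780, leaving $180.

$180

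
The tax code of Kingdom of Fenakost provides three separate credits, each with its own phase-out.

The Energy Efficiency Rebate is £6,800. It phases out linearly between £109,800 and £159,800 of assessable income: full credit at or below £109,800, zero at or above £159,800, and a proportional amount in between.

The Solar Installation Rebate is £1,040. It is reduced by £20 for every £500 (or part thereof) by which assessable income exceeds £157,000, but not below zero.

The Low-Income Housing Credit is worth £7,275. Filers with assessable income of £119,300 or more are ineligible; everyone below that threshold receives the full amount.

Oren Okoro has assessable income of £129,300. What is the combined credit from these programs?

Energy Efficiency Rebate: £129,300 is £19,500 into a £50,000 phase-out range, leaving 30,500/50,000 of the credit: £6,800 × 30,500/50,000 = £4,148.
Solar Installation Rebate: £129,300 is at or below the £157,000 threshold, so the full £1,040 applies.
Low-Income Housing Credit: £129,300 meets or exceeds the £119,300 cutoff, so the credit is £0.
Total: £4,148 + £1,040 + £0 = £5,188.

£5,188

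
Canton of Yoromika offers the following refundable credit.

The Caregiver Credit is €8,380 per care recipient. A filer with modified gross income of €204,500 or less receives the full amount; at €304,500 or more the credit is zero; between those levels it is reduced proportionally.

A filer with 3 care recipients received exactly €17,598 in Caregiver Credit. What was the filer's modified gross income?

€234,500

Full credit = 3 × €8,380 = €25,140.
€17,598 is 17,598/25,140 of the full €25,140, so 7,542/25,140 of the €100,000 range has been used: income = €204,500 + €100,000 × 7,542/25,140 = €234,500.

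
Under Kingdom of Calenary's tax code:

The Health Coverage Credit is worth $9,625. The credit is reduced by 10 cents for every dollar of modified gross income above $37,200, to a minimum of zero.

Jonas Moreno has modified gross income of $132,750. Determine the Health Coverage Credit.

Health Coverage Credit: 10% of the $95,550 excess over $37,200 is $9,555; credit = $9,625 − $9,555 = $70.

$70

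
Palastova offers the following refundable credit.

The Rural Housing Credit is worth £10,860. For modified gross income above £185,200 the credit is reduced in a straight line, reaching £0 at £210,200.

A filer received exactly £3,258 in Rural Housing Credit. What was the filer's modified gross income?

£202,700

£3,258 is 3,258/10,860 of the full £10,860, so 7,602/10,860 of the £25,000 range has been used: income = £185,200 + £25,000 × 7,602/10,860 = £202,700.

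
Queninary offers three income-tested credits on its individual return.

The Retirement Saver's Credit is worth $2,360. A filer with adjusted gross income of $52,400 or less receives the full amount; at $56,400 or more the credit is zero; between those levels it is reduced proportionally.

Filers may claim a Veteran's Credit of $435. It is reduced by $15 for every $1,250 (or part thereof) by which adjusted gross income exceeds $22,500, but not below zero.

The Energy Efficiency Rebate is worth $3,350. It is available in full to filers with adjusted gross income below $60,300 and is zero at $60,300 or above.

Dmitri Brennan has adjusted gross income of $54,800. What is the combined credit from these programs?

Retirement Saver's Credit: $54,800 is $2,400 into a $4,000 phase-out range, leaving 1,600/4,000 of the credit: $2,360 × 1,600/4,000 = $944.
Veteran's Credit: income exceeds $22,500 by $32,300, which is 26 full-or-partial $1,250 increments; reduction = 26 × $15 = $390, leaving $45.
Energy Efficiency Rebate: $54,800 is below the $60,300 cutoff, so the full $3,350 applies.
Total: $944 + $45 + $3,350 = $4,339.

$4,339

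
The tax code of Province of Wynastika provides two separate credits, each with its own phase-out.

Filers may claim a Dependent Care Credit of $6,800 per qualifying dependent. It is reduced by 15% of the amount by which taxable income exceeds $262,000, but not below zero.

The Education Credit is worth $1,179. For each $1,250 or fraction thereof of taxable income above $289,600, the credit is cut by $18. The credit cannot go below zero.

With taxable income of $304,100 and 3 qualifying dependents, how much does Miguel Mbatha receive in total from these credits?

Dependent Care Credit: base = 3 × $6,800 = $20,400. 15% of the $42,100 excess over $262,000 is $6,315; credit = $20,400 − $6,315 = $14,085.
Education Credit: income exceeds $289,600 by $14,500, which is 12 full-or-partial $1,250 increments; reduction = 12 × $18 = $216, leaving $963.
Total: $14,085 + $963 = $15,048.

$15,048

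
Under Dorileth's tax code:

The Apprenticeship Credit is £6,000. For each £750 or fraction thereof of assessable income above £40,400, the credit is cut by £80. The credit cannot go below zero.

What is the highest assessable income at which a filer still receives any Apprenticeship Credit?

After 74 increments the reduction is 74 × £80 = £5,920, leaving £80; one more increment wipes it out. Increment 74 ends at excess 74 × £750 = £55,500, so the highest qualifying income is £40,400 + £55,500 = £95,900.

£95,900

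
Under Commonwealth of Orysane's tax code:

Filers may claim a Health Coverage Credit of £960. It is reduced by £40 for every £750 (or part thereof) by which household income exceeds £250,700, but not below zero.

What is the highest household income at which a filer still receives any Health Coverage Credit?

£267,950

After 23 increments the reduction is 23 × £40 = £920, leaving £40; one more increment wipes it out. Increment 23 ends at excess 23 × £750 = £17,250, so the highest qualifying income is £250,700 + £17,250 = £267,950.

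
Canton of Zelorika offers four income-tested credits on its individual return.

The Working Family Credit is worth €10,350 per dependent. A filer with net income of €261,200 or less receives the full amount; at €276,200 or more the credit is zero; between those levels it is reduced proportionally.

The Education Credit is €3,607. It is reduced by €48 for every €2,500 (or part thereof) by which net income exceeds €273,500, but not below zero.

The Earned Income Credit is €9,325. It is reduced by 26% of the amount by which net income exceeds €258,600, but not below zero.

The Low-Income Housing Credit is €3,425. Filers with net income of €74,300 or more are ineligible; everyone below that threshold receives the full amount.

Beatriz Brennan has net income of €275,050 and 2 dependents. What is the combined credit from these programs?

€10,194

Working Family Credit: base = 2 × €10,350 = €20,700. €275,050 is €13,850 into a €15,000 phase-out range, leaving 1,150/15,000 of the credit: €20,700 × 1,150/15,000 = €1,587.
Education Credit: income exceeds €273,500 by €1,550, which is 1 full-or-partial €2,500 increment; reduction = 1 × €48 = €48, leaving €3,559.
Earned Income Credit: 26% of the €16,450 excess over €258,600 is €4,277; credit = €9,325 − €4,277 = €5,048.
Low-Income Housing Credit: €275,050 meets or exceeds the €74,300 cutoff, so the credit is €0.
Total: €1,587 + €3,559 + €5,048 + €0 = €10,194.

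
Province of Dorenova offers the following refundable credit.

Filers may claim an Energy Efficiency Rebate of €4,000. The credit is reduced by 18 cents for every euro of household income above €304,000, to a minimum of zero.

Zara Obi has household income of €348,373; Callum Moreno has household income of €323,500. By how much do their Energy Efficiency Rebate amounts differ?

Zara (€348,373): Energy Efficiency Rebate: 18% of the €44,373 excess over €304,000 is €7,987.14 ≥ base, so the credit is €0.
Callum (€323,500): Energy Efficiency Rebate: 18% of the €19,500 excess over €304,000 is €3,510; credit = €4,000 − €3,510 = €490.
Difference: |€0 − €490| = €490.

€490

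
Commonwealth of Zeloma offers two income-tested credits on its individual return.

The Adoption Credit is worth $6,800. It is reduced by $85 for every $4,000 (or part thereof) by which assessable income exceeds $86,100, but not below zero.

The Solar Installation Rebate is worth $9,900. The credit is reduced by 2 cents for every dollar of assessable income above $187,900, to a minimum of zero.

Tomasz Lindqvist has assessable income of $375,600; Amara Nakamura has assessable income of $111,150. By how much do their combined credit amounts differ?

$9,364

Tomasz ($375,600): Adoption Credit: income exceeds $86,100 by $289,500, which is 73 full-or-partial $4,000 increments; reduction = 73 × $85 = $6,205, leaving $595. Solar Installation Rebate: 2% of the $187,700 excess over $187,900 is $3,754; credit = $9,900 − $3,754 = $6,146. total $595 + $6,146 = $6,741
Amara ($111,150): Adoption Credit: income exceeds $86,100 by $25,050, which is 7 full-or-partial $4,000 increments; reduction = 7 × $85 = $595, leaving $6,205. Solar Installation Rebate: $111,150 is at or below the $187,900 threshold, so the full $9,900 applies. total $6,205 + $9,900 = $16,105
Difference: |$6,741 − $16,105| = $9,364.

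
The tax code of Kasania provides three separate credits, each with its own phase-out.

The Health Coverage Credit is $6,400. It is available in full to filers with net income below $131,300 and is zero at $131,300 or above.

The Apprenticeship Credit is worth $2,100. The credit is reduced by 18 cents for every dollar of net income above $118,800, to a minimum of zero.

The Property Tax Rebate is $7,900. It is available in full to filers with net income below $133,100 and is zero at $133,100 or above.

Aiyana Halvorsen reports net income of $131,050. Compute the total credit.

$14,300

Health Coverage Credit: $131,050 is below the $131,300 cutoff, so the full $6,400 applies.
Apprenticeship Credit: 18% of the $12,250 excess over $118,800 is $2,205 ≥ base, so the credit is $0.
Property Tax Rebate: $131,050 is below the $133,100 cutoff, so the full $7,900 applies.
Total: $6,400 + $0 + $7,900 = $14,300.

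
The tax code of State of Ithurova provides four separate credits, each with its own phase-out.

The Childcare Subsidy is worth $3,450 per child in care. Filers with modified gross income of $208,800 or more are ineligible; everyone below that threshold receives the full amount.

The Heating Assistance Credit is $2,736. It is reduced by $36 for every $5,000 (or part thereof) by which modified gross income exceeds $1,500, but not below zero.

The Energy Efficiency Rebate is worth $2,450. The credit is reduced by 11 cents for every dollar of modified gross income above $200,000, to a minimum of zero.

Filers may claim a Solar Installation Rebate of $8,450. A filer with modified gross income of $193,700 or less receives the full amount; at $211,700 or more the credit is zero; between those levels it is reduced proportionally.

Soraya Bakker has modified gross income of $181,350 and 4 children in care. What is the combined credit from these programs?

Childcare Subsidy: base = 4 × $3,450 = $13,800. $181,350 is below the $208,800 cutoff, so the full $13,800 applies.
Heating Assistance Credit: income exceeds $1,500 by $179,850, which is 36 full-or-partial $5,000 increments; reduction = 36 × $36 = $1,296, leaving $1,440.
Energy Efficiency Rebate: $181,350 is at or below the $200,000 threshold, so the full $2,450 applies.
Solar Installation Rebate: $181,350 is at or below the $193,700 threshold, so the full $8,450 applies.
Total: $13,800 + $1,440 + $2,450 + $8,450 = $26,140.

$26,140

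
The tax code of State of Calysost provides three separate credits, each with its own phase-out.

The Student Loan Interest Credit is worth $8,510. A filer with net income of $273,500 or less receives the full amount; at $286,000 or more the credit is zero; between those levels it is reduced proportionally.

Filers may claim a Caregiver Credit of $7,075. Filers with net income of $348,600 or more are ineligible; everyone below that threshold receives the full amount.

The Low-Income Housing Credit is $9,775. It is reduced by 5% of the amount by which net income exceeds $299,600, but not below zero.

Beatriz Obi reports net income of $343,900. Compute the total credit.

Student Loan Interest Credit: $343,900 is at or above $286,000, so the credit is $0.
Caregiver Credit: $343,900 is below the $348,600 cutoff, so the full $7,075 applies.
Low-Income Housing Credit: 5% of the $44,300 excess over $299,600 is $2,215; credit = $9,775 − $2,215 = $7,560.
Total: $0 + $7,075 + $7,560 = $14,635.

$14,635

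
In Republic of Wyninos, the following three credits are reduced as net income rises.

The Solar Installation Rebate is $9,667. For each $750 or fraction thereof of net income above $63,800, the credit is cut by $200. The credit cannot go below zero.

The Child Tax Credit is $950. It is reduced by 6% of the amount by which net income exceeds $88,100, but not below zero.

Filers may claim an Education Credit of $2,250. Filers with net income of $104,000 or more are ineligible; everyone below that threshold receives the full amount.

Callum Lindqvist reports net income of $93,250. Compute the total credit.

Solar Installation Rebate: income exceeds $63,800 by $29,450, which is 40 full-or-partial $750 increments; reduction = 40 × $200 = $8,000, leaving $1,667.
Child Tax Credit: 6% of the $5,150 excess over $88,100 is $309; credit = $950 − $309 = $641.
Education Credit: $93,250 is below the $104,000 cutoff, so the full $2,250 applies.
Total: $1,667 + $641 + $2,250 = $4,558.

$4,558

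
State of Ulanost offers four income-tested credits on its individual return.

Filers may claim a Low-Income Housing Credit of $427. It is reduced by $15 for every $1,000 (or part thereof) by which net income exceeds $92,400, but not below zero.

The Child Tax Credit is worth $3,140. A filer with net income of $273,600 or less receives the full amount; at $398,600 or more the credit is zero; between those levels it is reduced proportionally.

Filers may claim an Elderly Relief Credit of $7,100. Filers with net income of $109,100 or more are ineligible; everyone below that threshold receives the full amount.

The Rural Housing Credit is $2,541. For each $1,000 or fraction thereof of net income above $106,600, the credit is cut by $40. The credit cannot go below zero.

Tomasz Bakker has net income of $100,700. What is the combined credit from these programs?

Low-Income Housing Credit: income exceeds $92,400 by $8,300, which is 9 full-or-partial $1,000 increments; reduction = 9 × $15 = $135, leaving $292.
Child Tax Credit: $100,700 is at or below the $273,600 threshold, so the full $3,140 applies.
Elderly Relief Credit: $100,700 is below the $109,100 cutoff, so the full $7,100 applies.
Rural Housing Credit: $100,700 is at or below the $106,600 threshold, so the full $2,541 applies.
Total: $292 + $3,140 + $7,100 + $2,541 = $13,073.

$13,073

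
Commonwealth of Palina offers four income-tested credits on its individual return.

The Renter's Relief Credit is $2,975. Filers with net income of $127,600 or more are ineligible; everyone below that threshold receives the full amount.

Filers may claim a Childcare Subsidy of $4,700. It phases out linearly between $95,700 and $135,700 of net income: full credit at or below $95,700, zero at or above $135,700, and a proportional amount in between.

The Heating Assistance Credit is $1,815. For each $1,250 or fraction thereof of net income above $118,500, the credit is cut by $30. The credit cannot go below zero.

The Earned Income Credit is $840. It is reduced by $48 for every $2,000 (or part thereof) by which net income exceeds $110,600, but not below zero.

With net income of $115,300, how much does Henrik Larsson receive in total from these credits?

Renter's Relief Credit: $115,300 is below the $127,600 cutoff, so the full $2,975 applies.
Childcare Subsidy: $115,300 is $19,600 into a $40,000 phase-out range, leaving 20,400/40,000 of the credit: $4,700 × 20,400/40,000 = $2,397.
Heating Assistance Credit: $115,300 is at or below the $118,500 threshold, so the full $1,815 applies.
Earned Income Credit: income exceeds $110,600 by $4,700, which is 3 full-or-partial $2,000 increments; reduction = 3 × $48 = $144, leaving $696.
Total: $2,975 + $2,397 + $1,815 + $696 = $7,883.

$7,883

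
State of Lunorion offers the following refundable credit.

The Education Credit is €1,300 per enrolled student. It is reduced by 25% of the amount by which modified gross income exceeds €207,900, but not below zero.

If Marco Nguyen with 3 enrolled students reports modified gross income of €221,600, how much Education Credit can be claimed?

Education Credit: base = 3 × €1,300 = €3,900. 25% of the €13,700 excess over €207,900 is €3,425; credit = €3,900 − €3,425 = €475.

€475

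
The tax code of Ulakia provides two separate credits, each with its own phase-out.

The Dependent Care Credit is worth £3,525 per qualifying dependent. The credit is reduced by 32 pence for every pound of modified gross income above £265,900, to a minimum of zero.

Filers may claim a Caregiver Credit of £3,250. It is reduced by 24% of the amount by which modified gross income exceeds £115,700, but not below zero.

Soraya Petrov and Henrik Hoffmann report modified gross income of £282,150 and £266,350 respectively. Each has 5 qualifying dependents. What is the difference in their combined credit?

£5,056

Soraya (£282,150): Dependent Care Credit: base = 5 × £3,525 = £17,625. 32% of the £16,250 excess over £265,900 is £5,200; credit = £17,625 − £5,200 = £12,425. Caregiver Credit: 24% of the £166,450 excess over £115,700 is £39,948 ≥ base, so the credit is £0. total £12,425 + £0 = £12,425
Henrik (£266,350): Dependent Care Credit: base = 5 × £3,525 = £17,625. 32% of the £450 excess over £265,900 is £144; credit = £17,625 − £144 = £17,481. Caregiver Credit: 24% of the £150,650 excess over £115,700 is £36,156 ≥ base, so the credit is £0. total £17,481 + £0 = £17,481
Difference: |£12,425 − £17,481| = £5,056.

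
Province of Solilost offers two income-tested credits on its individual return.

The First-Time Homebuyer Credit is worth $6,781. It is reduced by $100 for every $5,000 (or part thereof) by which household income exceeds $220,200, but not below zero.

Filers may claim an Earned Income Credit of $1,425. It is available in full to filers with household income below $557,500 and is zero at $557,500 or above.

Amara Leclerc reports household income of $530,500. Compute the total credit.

First-Time Homebuyer Credit: income exceeds $220,200 by $310,300, which is 63 full-or-partial $5,000 increments; reduction = 63 × $100 = $6,300, leaving $481.
Earned Income Credit: $530,500 is below the $557,500 cutoff, so the full $1,425 applies.
Total: $481 + $1,425 = $1,906.

$1,906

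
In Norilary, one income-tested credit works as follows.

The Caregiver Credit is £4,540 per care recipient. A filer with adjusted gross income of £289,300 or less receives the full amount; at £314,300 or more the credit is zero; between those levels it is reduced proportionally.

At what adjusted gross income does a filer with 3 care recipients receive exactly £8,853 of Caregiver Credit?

£298,050

Full credit = 3 × £4,540 = £13,620.
£8,853 is 8,853/13,620 of the full £13,620, so 4,767/13,620 of the £25,000 range has been used: income = £289,300 + £25,000 × 4,767/13,620 = £298,050.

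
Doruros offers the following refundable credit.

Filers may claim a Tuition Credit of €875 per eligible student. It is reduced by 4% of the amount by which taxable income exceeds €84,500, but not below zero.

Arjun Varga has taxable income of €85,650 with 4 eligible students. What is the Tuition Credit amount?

€3,454

Tuition Credit: base = 4 × €875 = €3,500. 4% of the €1,150 excess over €84,500 is €46; credit = €3,500 − €46 = €3,454.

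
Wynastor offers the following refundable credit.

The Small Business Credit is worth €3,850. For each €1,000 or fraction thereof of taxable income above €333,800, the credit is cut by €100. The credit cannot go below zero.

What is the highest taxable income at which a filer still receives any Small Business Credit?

After 38 increments the reduction is 38 × €100 = €3,800, leaving €50; one more increment wipes it out. Increment 38 ends at excess 38 × €1,000 = €38,000, so the highest qualifying income is €333,800 + €38,000 = €371,800.

€371,800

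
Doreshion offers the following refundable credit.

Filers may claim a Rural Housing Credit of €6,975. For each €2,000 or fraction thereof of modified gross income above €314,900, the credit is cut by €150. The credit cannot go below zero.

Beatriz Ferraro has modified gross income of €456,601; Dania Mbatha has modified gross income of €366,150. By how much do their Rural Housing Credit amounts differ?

Beatriz (€456,601): Rural Housing Credit: income exceeds €314,900 by €141,701 → 71 increments × €150 = €10,650 ≥ base, so the credit is €0.
Dania (€366,150): Rural Housing Credit: income exceeds €314,900 by €51,250, which is 26 full-or-partial €2,000 increments; reduction = 26 × €150 = €3,900, leaving €3,075.
Difference: |€0 − €3,075| = €3,075.

€3,075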